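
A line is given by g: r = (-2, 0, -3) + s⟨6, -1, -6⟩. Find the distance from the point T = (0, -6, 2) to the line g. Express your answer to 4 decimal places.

Taking (-2, 0, -3) on g with direction v = (6, -1, -6): w = T − (-2, 0, -3) = (2, -6, 5), and w × v = (41, 42, 34).
Distance = |w × v| / |v| = √4601 / √73 ≈ 7.9390.

7.9390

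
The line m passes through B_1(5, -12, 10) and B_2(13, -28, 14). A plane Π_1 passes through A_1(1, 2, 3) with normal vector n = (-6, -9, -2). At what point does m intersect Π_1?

(-3, 4, 6)

A direction vector for m is B_2 − B_1 = (8, -16, 4).
Π_1: n·r = n·A_1 gives -6x - 9y - 2z = -30.
Substitute r = (5, -12, 10) + t(8, -16, 4) into the plane: 58 + 88t = -30, so t = -1.
Intersection: (5, -12, 10) + (-1)·(8, -16, 4) = (-3, 4, 6).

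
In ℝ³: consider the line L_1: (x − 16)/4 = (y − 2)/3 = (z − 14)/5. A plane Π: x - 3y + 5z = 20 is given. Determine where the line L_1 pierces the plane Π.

(4, -7, -1)

L_1 has direction (4, 3, 5) through (16, 2, 14).
Substitute r = (16, 2, 14) + t(4, 3, 5) into the plane: 80 + 20t = 20, so t = -3.
Intersection: (16, 2, 14) + (-3)·(4, 3, 5) = (4, -7, -1).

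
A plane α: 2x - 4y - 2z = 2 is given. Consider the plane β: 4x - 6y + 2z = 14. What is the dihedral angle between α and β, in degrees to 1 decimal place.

cos θ = |n₁·n₂| / (|n₁||n₂|) = |28| / (√24 · √56).
θ = arccos(0.76376) ≈ 40.2°.

40.2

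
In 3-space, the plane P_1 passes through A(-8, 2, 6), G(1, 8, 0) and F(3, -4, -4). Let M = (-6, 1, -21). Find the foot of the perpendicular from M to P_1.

AG = (9, 6, -6), AF = (11, -6, -10); a normal to P_1 is AG × AF = (-96, 24, -120).
Using A: P_1 has equation -96x + 24y - 120z = 96.
Foot = M − λn with λ = (n·M − d)/|n|² = (3120 − 96)/24192 = 1/8.
Foot = (-6, 1, -21) − (1/8)·(-96, 24, -120) = (6, -2, -6).

(6, -2, -6)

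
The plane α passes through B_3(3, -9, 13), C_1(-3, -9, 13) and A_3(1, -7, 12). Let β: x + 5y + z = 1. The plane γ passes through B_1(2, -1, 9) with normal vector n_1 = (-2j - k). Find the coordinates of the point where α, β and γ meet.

B_3C_1 = (-6, 0, 0), B_3A_3 = (-2, 2, -1); a normal to α is B_3C_1 × B_3A_3 = (0, -6, -12).
Using B_3: α has equation -6y - 12z = -102.
γ: n_1·r = n_1·B_1 gives -2y - z = -7.
Solving the 3×3 linear system -6y - 12z = -102, x + 5y + z = 1, -2y - z = -7 (e.g. by elimination or Cramer's rule, determinant = 18) gives (-3, -1, 9).

(-3, -1, 9)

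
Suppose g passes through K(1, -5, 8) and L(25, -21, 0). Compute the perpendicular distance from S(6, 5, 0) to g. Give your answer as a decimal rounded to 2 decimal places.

A direction vector for g is L − K = (24, -16, -8).
Taking (1, -5, 8) on g with direction v = (24, -16, -8): w = S − (1, -5, 8) = (5, 10, -8), and w × v = (-208, -152, -320).
Distance = |w × v| / |v| = √168768 / √896 ≈ 13.72.

13.72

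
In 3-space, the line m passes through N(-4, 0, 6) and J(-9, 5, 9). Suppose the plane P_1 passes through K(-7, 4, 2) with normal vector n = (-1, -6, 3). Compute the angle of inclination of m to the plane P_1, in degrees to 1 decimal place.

A direction vector for m is J − N = (-5, 5, 3).
P_1: n·r = n·K gives -x - 6y + 3z = -11.
sin θ = |n·v| / (|n||v|) = |-16| / (√46 · √59) = 0.30712.
θ ≈ 17.9°.

17.9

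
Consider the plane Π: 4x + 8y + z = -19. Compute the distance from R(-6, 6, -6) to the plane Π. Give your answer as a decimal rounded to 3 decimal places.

n·R − d = (4)·(-6) + (8)·(6) + (1)·(-6) − (-19) = 37; |n| = √81.
Distance = |37| / √81 = 37/√81 ≈ 4.111.

4.111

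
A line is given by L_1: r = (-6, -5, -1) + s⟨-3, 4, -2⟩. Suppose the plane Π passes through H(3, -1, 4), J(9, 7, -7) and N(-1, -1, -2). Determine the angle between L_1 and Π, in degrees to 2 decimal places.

48.86

HJ = (6, 8, -11), HN = (-4, 0, -6); a normal to Π is HJ × HN = (-48, 80, 32).
Using H: Π has equation -48x + 80y + 32z = -96.
sin θ = |n·v| / (|n||v|) = |400| / (√9728 · √29) = 0.75309.
θ ≈ 48.86°.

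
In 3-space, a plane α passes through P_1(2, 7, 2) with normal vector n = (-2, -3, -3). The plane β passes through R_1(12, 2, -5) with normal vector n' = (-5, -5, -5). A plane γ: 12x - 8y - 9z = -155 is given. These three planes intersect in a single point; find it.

(-4, 10, 3)

α: n·r = n·P_1 gives -2x - 3y - 3z = -31.
β: n'·r = n'·R_1 gives -5x - 5y - 5z = -45.
Solving the 3×3 linear system -2x - 3y - 3z = -31, -5x - 5y - 5z = -45, 12x - 8y - 9z = -155 (e.g. by elimination or Cramer's rule, determinant = 5) gives (-4, 10, 3).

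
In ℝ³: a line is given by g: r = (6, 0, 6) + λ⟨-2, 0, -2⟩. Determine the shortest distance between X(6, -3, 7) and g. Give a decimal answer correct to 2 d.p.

3.08

Taking (6, 0, 6) on g with direction v = (-2, 0, -2): w = X − (6, 0, 6) = (0, -3, 1), and w × v = (6, -2, -6).
Distance = |w × v| / |v| = √76 / √8 ≈ 3.08.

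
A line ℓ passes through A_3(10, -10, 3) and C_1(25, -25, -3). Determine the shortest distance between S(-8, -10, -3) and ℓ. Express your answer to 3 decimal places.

15.727

A direction vector for ℓ is C_1 − A_3 = (15, -15, -6).
Taking (10, -10, 3) on ℓ with direction v = (15, -15, -6): w = S − (10, -10, 3) = (-18, 0, -6), and w × v = (-90, -198, 270).
Distance = |w × v| / |v| = √120204 / √486 ≈ 15.727.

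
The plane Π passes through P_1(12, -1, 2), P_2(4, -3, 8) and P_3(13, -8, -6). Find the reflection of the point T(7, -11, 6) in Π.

(1, -5, 0)

P_1P_2 = (-8, -2, 6), P_1P_3 = (1, -7, -8); a normal to Π is P_1P_2 × P_1P_3 = (58, -58, 58).
Using P_1: Π has equation 58x - 58y + 58z = 870.
λ = (n·T − d)/|n|² = (1392 − 870)/10092 = 3/58.
Reflection = T − 2λn = (7, -11, 6) − (3/29)·(58, -58, 58) = (1, -5, 0).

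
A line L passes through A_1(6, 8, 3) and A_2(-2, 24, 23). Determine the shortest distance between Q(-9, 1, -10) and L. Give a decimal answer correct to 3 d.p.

18.836

A direction vector for L is A_2 − A_1 = (-8, 16, 20).
Taking (6, 8, 3) on L with direction v = (-8, 16, 20): w = Q − (6, 8, 3) = (-15, -7, -13), and w × v = (68, 404, -296).
Distance = |w × v| / |v| = √255456 / √720 ≈ 18.836.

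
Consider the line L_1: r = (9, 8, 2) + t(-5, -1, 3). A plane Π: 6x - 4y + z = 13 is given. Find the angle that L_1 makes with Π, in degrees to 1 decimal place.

32.3

sin θ = |n·v| / (|n||v|) = |-23| / (√53 · √35) = 0.53402.
θ ≈ 32.3°.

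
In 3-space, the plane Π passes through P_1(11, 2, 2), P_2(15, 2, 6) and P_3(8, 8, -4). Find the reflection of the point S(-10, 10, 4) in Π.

(14, -2, -20)

P_1P_2 = (4, 0, 4), P_1P_3 = (-3, 6, -6); a normal to Π is P_1P_2 × P_1P_3 = (-24, 12, 24).
Using P_1: Π has equation -24x + 12y + 24z = -192.
λ = (n·S − d)/|n|² = (456 − (-192))/1296 = 1/2.
Reflection = S − 2λn = (-10, 10, 4) − 1·(-24, 12, 24) = (14, -2, -20).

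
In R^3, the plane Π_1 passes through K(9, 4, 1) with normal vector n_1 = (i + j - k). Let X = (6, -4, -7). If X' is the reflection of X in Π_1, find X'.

Π_1: n_1·r = n_1·K gives x + y - z = 12.
λ = (n·X − d)/|n|² = (9 − 12)/3 = -1.
Reflection = X − 2λn = (6, -4, -7) − (-2)·(1, 1, -1) = (8, -2, -9).

(8, -2, -9)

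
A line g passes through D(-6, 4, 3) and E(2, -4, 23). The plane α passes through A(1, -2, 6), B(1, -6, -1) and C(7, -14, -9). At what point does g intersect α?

(-4, 2, 8)

A direction vector for g is E − D = (8, -8, 20).
AB = (0, -4, -7), AC = (6, -12, -15); a normal to α is AB × AC = (-24, -42, 24).
Using A: α has equation -24x - 42y + 24z = 204.
Substitute r = (-6, 4, 3) + t(8, -8, 20) into the plane: 48 + 624t = 204, so t = 1/4.
Intersection: (-6, 4, 3) + (1/4)·(8, -8, 20) = (-4, 2, 8).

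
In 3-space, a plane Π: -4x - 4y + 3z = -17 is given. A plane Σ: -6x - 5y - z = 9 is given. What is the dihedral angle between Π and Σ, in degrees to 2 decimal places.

35.59

cos θ = |n₁·n₂| / (|n₁||n₂|) = |41| / (√41 · √62).
θ = arccos(0.81320) ≈ 35.59°.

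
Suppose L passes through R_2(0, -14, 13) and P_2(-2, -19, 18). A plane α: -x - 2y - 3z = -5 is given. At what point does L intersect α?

A direction vector for L is P_2 − R_2 = (-2, -5, 5).
Substitute r = (0, -14, 13) + t(-2, -5, 5) into the plane: -11 + (-3)t = -5, so t = -2.
Intersection: (0, -14, 13) + (-2)·(-2, -5, 5) = (4, -4, 3).

(4, -4, 3)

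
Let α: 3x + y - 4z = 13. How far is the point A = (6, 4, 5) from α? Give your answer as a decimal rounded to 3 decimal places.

n·A − d = (3)·(6) + (1)·(4) + (-4)·(5) − 13 = -11; |n| = √26.
Distance = |-11| / √26 = 11/√26 ≈ 2.157.

2.157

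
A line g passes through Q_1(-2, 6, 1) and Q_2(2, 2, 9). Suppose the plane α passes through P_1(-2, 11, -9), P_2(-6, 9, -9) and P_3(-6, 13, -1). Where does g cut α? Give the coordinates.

A direction vector for g is Q_2 − Q_1 = (4, -4, 8).
P_1P_2 = (-4, -2, 0), P_1P_3 = (-4, 2, 8); a normal to α is P_1P_2 × P_1P_3 = (-16, 32, -16).
Using P_1: α has equation -16x + 32y - 16z = 528.
Substitute r = (-2, 6, 1) + t(4, -4, 8) into the plane: 208 + (-320)t = 528, so t = -1.
Intersection: (-2, 6, 1) + (-1)·(4, -4, 8) = (-6, 10, -7).

(-6, 10, -7)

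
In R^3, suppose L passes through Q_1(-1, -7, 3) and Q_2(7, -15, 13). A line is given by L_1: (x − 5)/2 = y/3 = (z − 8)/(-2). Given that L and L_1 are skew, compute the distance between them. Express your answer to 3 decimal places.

A direction vector for L is Q_2 − Q_1 = (8, -8, 10).
L_1 has direction (2, 3, -2) through (5, 0, 8).
Common perpendicular direction n = (8, -8, 10) × (2, 3, -2) = (-14, 36, 40).
With w = (5, 0, 8) − (-1, -7, 3) = (6, 7, 5), w · n = 368.
Distance = |w · n| / |n| = |368| / √3092 ≈ 6.618.

6.618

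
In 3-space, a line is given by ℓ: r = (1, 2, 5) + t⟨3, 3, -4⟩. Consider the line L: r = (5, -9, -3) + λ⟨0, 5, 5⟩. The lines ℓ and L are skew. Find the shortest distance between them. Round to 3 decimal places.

Common perpendicular direction n = (3, 3, -4) × (0, 5, 5) = (35, -15, 15).
With w = (5, -9, -3) − (1, 2, 5) = (4, -11, -8), w · n = 185.
Distance = |w · n| / |n| = |185| / √1675 ≈ 4.520.

4.520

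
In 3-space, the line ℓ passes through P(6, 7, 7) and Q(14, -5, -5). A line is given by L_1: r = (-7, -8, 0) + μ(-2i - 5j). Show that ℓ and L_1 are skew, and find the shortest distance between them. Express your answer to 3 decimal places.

9.544

A direction vector for ℓ is Q − P = (8, -12, -12).
Common perpendicular direction n = (8, -12, -12) × (-2, -5, 0) = (-60, 24, -64).
With w = (-7, -8, 0) − (6, 7, 7) = (-13, -15, -7), w · n = 868.
Since n ≠ 0 the lines are not parallel, and w · n = 868 ≠ 0 so they do not intersect; hence they are skew.
Distance = |w · n| / |n| = |868| / √8272 ≈ 9.544.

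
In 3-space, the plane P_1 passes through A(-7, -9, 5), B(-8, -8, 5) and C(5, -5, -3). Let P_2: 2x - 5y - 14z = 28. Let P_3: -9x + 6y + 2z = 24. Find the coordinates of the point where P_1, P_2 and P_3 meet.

AB = (-1, 1, 0), AC = (12, 4, -8); a normal to P_1 is AB × AC = (-8, -8, -16).
Using A: P_1 has equation -8x - 8y - 16z = 48.
Solving the 3×3 linear system -8x - 8y - 16z = 48, 2x - 5y - 14z = 28, -9x + 6y + 2z = 24 (e.g. by elimination or Cramer's rule, determinant = -1040) gives (-2, 2, -3).

(-2, 2, -3)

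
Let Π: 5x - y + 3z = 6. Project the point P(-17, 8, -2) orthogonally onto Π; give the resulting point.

Foot = P − λn with λ = (n·P − d)/|n|² = (-99 − 6)/35 = -3.
Foot = (-17, 8, -2) − (-3)·(5, -1, 3) = (-2, 5, 7).

(-2, 5, 7)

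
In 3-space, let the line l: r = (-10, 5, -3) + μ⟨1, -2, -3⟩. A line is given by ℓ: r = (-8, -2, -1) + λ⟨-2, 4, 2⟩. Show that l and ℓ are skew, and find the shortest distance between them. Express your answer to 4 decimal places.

Common perpendicular direction n = (1, -2, -3) × (-2, 4, 2) = (8, 4, 0).
With w = (-8, -2, -1) − (-10, 5, -3) = (2, -7, 2), w · n = -12.
Since n ≠ 0 the lines are not parallel, and w · n = -12 ≠ 0 so they do not intersect; hence they are skew.
Distance = |w · n| / |n| = |-12| / √80 ≈ 1.3416.

1.3416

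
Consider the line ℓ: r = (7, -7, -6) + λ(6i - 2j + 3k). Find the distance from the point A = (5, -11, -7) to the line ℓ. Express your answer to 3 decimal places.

Taking (7, -7, -6) on ℓ with direction v = (6, -2, 3): w = A − (7, -7, -6) = (-2, -4, -1), and w × v = (-14, 0, 28).
Distance = |w × v| / |v| = √980 / √49 ≈ 4.472.

4.472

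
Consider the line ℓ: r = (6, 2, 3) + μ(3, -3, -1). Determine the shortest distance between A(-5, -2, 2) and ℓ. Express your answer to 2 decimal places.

Taking (6, 2, 3) on ℓ with direction v = (3, -3, -1): w = A − (6, 2, 3) = (-11, -4, -1), and w × v = (1, -14, 45).
Distance = |w × v| / |v| = √2222 / √19 ≈ 10.81.

10.81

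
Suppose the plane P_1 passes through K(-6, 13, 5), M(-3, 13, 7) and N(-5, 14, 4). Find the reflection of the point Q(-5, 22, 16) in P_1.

KM = (3, 0, 2), KN = (1, 1, -1); a normal to P_1 is KM × KN = (-2, 5, 3).
Using K: P_1 has equation -2x + 5y + 3z = 92.
λ = (n·Q − d)/|n|² = (168 − 92)/38 = 2.
Reflection = Q − 2λn = (-5, 22, 16) − 4·(-2, 5, 3) = (3, 2, 4).

(3, 2, 4)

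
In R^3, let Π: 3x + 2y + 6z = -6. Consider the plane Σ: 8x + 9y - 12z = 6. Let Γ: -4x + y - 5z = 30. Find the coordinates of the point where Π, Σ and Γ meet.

Solving the 3×3 linear system 3x + 2y + 6z = -6, 8x + 9y - 12z = 6, -4x + y - 5z = 30 (e.g. by elimination or Cramer's rule, determinant = 341) gives (-6, 6, 0).

(-6, 6, 0)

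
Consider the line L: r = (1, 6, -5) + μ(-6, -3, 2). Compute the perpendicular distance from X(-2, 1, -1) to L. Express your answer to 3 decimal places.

Taking (1, 6, -5) on L with direction v = (-6, -3, 2): w = X − (1, 6, -5) = (-3, -5, 4), and w × v = (2, -18, -21).
Distance = |w × v| / |v| = √769 / √49 ≈ 3.962.

3.962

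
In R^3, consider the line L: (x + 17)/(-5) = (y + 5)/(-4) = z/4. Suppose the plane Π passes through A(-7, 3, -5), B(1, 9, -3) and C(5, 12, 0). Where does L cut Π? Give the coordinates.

(-7, 3, -8)

L has direction (-5, -4, 4) through (-17, -5, 0).
AB = (8, 6, 2), AC = (12, 9, 5); a normal to Π is AB × AC = (12, -16, 0).
Using A: Π has equation 12x - 16y = -132.
Substitute r = (-17, -5, 0) + t(-5, -4, 4) into the plane: -124 + 4t = -132, so t = -2.
Intersection: (-17, -5, 0) + (-2)·(-5, -4, 4) = (-7, 3, -8).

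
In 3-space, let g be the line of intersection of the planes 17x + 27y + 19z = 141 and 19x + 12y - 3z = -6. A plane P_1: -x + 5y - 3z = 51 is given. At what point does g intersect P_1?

Direction of g: (17, 27, 19) × (19, 12, -3) = (-309, 412, -309).
A point on g: solving the two plane equations with x = 0 gives (0, 1, 6).
Substitute r = (0, 1, 6) + t(-309, 412, -309) into the plane: -13 + 3296t = 51, so t = 2/103.
Intersection: (0, 1, 6) + (2/103)·(-309, 412, -309) = (-6, 9, 0).

(-6, 9, 0)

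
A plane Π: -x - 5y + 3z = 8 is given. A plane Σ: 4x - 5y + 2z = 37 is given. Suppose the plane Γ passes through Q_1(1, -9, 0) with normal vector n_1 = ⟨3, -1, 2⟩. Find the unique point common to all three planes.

(5, -5, -4)

Γ: n_1·r = n_1·Q_1 gives 3x - y + 2z = 12.
Solving the 3×3 linear system -x - 5y + 3z = 8, 4x - 5y + 2z = 37, 3x - y + 2z = 12 (e.g. by elimination or Cramer's rule, determinant = 51) gives (5, -5, -4).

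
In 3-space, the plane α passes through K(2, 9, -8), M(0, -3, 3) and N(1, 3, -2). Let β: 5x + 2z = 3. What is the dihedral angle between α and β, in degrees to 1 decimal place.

KM = (-2, -12, 11), KN = (-1, -6, 6); a normal to α is KM × KN = (-6, 1, 0).
Using K: α has equation -6x + y = -3.
cos θ = |n₁·n₂| / (|n₁||n₂|) = |-30| / (√37 · √29).
θ = arccos(0.91584) ≈ 23.7°.

23.7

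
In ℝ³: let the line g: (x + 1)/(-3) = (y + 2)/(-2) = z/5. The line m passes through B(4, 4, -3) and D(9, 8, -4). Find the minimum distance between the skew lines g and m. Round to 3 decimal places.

1.684

g has direction (-3, -2, 5) through (-1, -2, 0).
A direction vector for m is D − B = (5, 4, -1).
Common perpendicular direction n = (-3, -2, 5) × (5, 4, -1) = (-18, 22, -2).
With w = (4, 4, -3) − (-1, -2, 0) = (5, 6, -3), w · n = 48.
Distance = |w · n| / |n| = |48| / √812 ≈ 1.684.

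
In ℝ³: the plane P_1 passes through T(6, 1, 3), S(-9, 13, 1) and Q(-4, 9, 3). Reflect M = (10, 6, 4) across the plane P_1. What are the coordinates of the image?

(2, -4, 4)

TS = (-15, 12, -2), TQ = (-10, 8, 0); a normal to P_1 is TS × TQ = (16, 20, 0).
Using T: P_1 has equation 16x + 20y = 116.
λ = (n·M − d)/|n|² = (280 − 116)/656 = 1/4.
Reflection = M − 2λn = (10, 6, 4) − (1/2)·(16, 20, 0) = (2, -4, 4).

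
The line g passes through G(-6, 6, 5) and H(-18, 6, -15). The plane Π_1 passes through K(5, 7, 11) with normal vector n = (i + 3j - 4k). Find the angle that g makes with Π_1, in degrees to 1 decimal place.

A direction vector for g is H − G = (-12, 0, -20).
Π_1: n·r = n·K gives x + 3y - 4z = -18.
sin θ = |n·v| / (|n||v|) = |68| / (√26 · √544) = 0.57177.
θ ≈ 34.9°.

34.9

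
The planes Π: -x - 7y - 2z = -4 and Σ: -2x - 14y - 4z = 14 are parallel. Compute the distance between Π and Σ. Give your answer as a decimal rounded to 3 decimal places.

Rescale Σ by 1/2: -x - 7y - 2z = 7. Then distance = |-4 − 7| / √54 ≈ 1.497.

1.497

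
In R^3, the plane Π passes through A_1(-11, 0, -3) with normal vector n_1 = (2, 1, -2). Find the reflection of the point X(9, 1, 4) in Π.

Π: n_1·r = n_1·A_1 gives 2x + y - 2z = -16.
λ = (n·X − d)/|n|² = (11 − (-16))/9 = 3.
Reflection = X − 2λn = (9, 1, 4) − 6·(2, 1, -2) = (-3, -5, 16).

(-3, -5, 16)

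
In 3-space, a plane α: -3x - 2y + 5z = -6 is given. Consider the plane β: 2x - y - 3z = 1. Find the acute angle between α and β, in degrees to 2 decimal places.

34.54

cos θ = |n₁·n₂| / (|n₁||n₂|) = |-19| / (√38 · √14).
θ = arccos(0.82375) ≈ 34.54°.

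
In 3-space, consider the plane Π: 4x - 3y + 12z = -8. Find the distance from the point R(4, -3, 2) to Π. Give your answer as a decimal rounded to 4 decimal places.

n·R − d = (4)·(4) + (-3)·(-3) + (12)·(2) − (-8) = 57; |n| = √169.
Distance = |57| / √169 = 57/√169 ≈ 4.3846.

4.3846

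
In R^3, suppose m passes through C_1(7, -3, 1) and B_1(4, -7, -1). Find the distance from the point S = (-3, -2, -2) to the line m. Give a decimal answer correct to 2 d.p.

8.64

A direction vector for m is B_1 − C_1 = (-3, -4, -2).
Taking (7, -3, 1) on m with direction v = (-3, -4, -2): w = S − (7, -3, 1) = (-10, 1, -3), and w × v = (-14, -11, 43).
Distance = |w × v| / |v| = √2166 / √29 ≈ 8.64.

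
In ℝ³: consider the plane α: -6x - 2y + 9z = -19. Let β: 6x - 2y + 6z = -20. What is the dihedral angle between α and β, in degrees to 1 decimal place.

76.7

cos θ = |n₁·n₂| / (|n₁||n₂|) = |22| / (√121 · √76).
θ = arccos(0.22942) ≈ 76.7°.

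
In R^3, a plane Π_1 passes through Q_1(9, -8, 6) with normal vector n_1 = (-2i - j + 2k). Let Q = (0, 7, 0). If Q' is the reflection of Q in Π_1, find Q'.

Π_1: n_1·r = n_1·Q_1 gives -2x - y + 2z = 2.
λ = (n·Q − d)/|n|² = (-7 − 2)/9 = -1.
Reflection = Q − 2λn = (0, 7, 0) − (-2)·(-2, -1, 2) = (-4, 5, 4).

(-4, 5, 4)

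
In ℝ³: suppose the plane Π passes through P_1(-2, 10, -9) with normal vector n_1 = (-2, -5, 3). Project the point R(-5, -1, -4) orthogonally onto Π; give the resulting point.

(-1, 9, -10)

Π: n_1·r = n_1·P_1 gives -2x - 5y + 3z = -73.
Foot = R − λn with λ = (n·R − d)/|n|² = (3 − (-73))/38 = 2.
Foot = (-5, -1, -4) − 2·(-2, -5, 3) = (-1, 9, -10).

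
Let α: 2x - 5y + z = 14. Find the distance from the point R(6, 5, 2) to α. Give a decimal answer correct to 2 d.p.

n·R − d = (2)·(6) + (-5)·(5) + (1)·(2) − 14 = -25; |n| = √30.
Distance = |-25| / √30 = 25/√30 ≈ 4.56.

4.56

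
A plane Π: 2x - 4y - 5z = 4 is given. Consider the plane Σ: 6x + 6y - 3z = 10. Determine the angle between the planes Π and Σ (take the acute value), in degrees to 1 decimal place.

87.2

cos θ = |n₁·n₂| / (|n₁||n₂|) = |3| / (√45 · √81).
θ = arccos(0.04969) ≈ 87.2°.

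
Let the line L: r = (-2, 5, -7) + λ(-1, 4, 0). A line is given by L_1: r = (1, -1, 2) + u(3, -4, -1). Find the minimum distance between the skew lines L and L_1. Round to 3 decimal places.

Common perpendicular direction n = (-1, 4, 0) × (3, -4, -1) = (-4, -1, -8).
With w = (1, -1, 2) − (-2, 5, -7) = (3, -6, 9), w · n = -78.
Distance = |w · n| / |n| = |-78| / √81 ≈ 8.667.

8.667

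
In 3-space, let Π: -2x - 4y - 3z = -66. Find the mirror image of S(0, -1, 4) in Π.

(8, 15, 16)

λ = (n·S − d)/|n|² = (-8 − (-66))/29 = 2.
Reflection = S − 2λn = (0, -1, 4) − 4·(-2, -4, -3) = (8, 15, 16).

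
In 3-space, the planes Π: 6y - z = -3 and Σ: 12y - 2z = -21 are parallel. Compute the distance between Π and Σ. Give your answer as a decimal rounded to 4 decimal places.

Rescale Σ by 1/2: 6y - z = -21/2. Then distance = |-3 − (-21/2)| / √37 ≈ 1.2330.

1.2330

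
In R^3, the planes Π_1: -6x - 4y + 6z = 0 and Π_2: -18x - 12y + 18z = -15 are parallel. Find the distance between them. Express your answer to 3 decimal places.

Rescale Π_2 by 1/3: -6x - 4y + 6z = -5. Then distance = |0 − (-5)| / √88 ≈ 0.533.

0.533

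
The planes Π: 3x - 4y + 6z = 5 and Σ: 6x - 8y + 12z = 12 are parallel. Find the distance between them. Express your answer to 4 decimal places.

0.1280

Rescale Σ by 1/2: 3x - 4y + 6z = 6. Then distance = |5 − 6| / √61 ≈ 0.1280.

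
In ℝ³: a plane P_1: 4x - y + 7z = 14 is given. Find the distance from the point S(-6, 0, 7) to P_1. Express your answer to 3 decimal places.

1.354

n·S − d = (4)·(-6) + (-1)·(0) + (7)·(7) − 14 = 11; |n| = √66.
Distance = |11| / √66 = 11/√66 ≈ 1.354.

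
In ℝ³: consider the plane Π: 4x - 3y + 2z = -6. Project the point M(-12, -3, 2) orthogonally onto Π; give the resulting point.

Foot = M − λn with λ = (n·M − d)/|n|² = (-35 − (-6))/29 = -1.
Foot = (-12, -3, 2) − (-1)·(4, -3, 2) = (-8, -6, 4).

(-8, -6, 4)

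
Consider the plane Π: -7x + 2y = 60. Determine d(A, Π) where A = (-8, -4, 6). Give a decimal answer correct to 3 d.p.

n·A − d = (-7)·(-8) + (2)·(-4) + (0)·(6) − 60 = -12; |n| = √53.
Distance = |-12| / √53 = 12/√53 ≈ 1.648.

1.648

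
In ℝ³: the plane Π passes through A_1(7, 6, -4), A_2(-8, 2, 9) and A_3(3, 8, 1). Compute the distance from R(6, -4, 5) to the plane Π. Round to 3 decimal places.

8.667

A_1A_2 = (-15, -4, 13), A_1A_3 = (-4, 2, 5); a normal to Π is A_1A_2 × A_1A_3 = (-46, 23, -46).
Using A_1: Π has equation -46x + 23y - 46z = 0.
n·R − d = (-46)·(6) + (23)·(-4) + (-46)·(5) − 0 = -598; |n| = √4761.
Distance = |-598| / √4761 = 598/√4761 ≈ 8.667.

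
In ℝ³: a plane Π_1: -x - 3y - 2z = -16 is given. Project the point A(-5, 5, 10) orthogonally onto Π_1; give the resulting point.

Foot = A − λn with λ = (n·A − d)/|n|² = (-30 − (-16))/14 = -1.
Foot = (-5, 5, 10) − (-1)·(-1, -3, -2) = (-6, 2, 8).

(-6, 2, 8)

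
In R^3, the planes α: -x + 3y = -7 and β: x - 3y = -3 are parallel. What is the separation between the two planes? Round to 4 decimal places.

3.1623

Rescale β by 1/(-1): -x + 3y = 3. Then distance = |-7 − 3| / √10 ≈ 3.1623.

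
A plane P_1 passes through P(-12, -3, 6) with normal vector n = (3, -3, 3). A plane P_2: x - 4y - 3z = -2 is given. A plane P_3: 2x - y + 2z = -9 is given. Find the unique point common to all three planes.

P_1: n·r = n·P gives 3x - 3y + 3z = -9.
Solving the 3×3 linear system 3x - 3y + 3z = -9, x - 4y - 3z = -2, 2x - y + 2z = -9 (e.g. by elimination or Cramer's rule, determinant = 12) gives (-8, -3, 2).

(-8, -3, 2)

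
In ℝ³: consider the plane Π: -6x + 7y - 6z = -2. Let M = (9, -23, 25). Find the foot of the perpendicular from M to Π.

Foot = M − λn with λ = (n·M − d)/|n|² = (-365 − (-2))/121 = -3.
Foot = (9, -23, 25) − (-3)·(-6, 7, -6) = (-9, -2, 7).

(-9, -2, 7)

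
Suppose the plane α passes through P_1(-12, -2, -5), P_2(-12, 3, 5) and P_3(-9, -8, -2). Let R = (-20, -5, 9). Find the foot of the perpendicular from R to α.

(-10, -1, 7)

P_1P_2 = (0, 5, 10), P_1P_3 = (3, -6, 3); a normal to α is P_1P_2 × P_1P_3 = (75, 30, -15).
Using P_1: α has equation 75x + 30y - 15z = -885.
Foot = R − λn with λ = (n·R − d)/|n|² = (-1785 − (-885))/6750 = -2/15.
Foot = (-20, -5, 9) − (-2/15)·(75, 30, -15) = (-10, -1, 7).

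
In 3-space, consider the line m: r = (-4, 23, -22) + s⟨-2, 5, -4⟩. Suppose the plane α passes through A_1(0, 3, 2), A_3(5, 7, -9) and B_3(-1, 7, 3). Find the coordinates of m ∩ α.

A_1A_3 = (5, 4, -11), A_1B_3 = (-1, 4, 1); a normal to α is A_1A_3 × A_1B_3 = (48, 6, 24).
Using A_1: α has equation 48x + 6y + 24z = 66.
Substitute r = (-4, 23, -22) + t(-2, 5, -4) into the plane: -582 + (-162)t = 66, so t = -4.
Intersection: (-4, 23, -22) + (-4)·(-2, 5, -4) = (4, 3, -6).

(4, 3, -6)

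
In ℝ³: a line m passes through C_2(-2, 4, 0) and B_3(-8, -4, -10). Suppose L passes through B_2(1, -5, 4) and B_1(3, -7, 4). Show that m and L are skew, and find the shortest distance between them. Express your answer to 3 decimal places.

A direction vector for m is B_3 − C_2 = (-6, -8, -10).
A direction vector for L is B_1 − B_2 = (2, -2, 0).
Common perpendicular direction n = (-6, -8, -10) × (2, -2, 0) = (-20, -20, 28).
With w = (1, -5, 4) − (-2, 4, 0) = (3, -9, 4), w · n = 232.
Since n ≠ 0 the lines are not parallel, and w · n = 232 ≠ 0 so they do not intersect; hence they are skew.
Distance = |w · n| / |n| = |232| / √1584 ≈ 5.829.

5.829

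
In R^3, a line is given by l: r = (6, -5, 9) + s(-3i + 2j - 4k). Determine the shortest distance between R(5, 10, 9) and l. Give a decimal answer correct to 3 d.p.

Taking (6, -5, 9) on l with direction v = (-3, 2, -4): w = R − (6, -5, 9) = (-1, 15, 0), and w × v = (-60, -4, 43).
Distance = |w × v| / |v| = √5465 / √29 ≈ 13.728.

13.728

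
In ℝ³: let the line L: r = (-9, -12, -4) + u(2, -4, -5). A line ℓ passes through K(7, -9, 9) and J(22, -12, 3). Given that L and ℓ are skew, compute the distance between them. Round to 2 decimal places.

A direction vector for ℓ is J − K = (15, -3, -6).
Common perpendicular direction n = (2, -4, -5) × (15, -3, -6) = (9, -63, 54).
With w = (7, -9, 9) − (-9, -12, -4) = (16, 3, 13), w · n = 657.
Distance = |w · n| / |n| = |657| / √6966 ≈ 7.87.

7.87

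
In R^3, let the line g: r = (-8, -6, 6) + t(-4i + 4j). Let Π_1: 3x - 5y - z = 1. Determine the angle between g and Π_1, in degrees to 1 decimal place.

73.0

sin θ = |n·v| / (|n||v|) = |-32| / (√35 · √32) = 0.95618.
θ ≈ 73.0°.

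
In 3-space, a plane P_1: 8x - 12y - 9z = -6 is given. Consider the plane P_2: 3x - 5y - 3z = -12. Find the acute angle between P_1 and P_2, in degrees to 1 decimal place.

cos θ = |n₁·n₂| / (|n₁||n₂|) = |111| / (√289 · √43).
θ = arccos(0.99573) ≈ 5.3°.

5.3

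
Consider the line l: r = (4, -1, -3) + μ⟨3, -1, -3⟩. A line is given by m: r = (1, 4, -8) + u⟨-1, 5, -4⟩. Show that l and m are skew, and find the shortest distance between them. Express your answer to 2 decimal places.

Common perpendicular direction n = (3, -1, -3) × (-1, 5, -4) = (19, 15, 14).
With w = (1, 4, -8) − (4, -1, -3) = (-3, 5, -5), w · n = -52.
Since n ≠ 0 the lines are not parallel, and w · n = -52 ≠ 0 so they do not intersect; hence they are skew.
Distance = |w · n| / |n| = |-52| / √782 ≈ 1.86.

1.86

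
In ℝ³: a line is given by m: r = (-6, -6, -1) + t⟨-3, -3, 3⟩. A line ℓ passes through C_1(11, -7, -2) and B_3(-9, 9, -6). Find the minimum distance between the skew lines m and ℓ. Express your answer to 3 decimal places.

3.207

A direction vector for ℓ is B_3 − C_1 = (-20, 16, -4).
Common perpendicular direction n = (-3, -3, 3) × (-20, 16, -4) = (-36, -72, -108).
With w = (11, -7, -2) − (-6, -6, -1) = (17, -1, -1), w · n = -432.
Distance = |w · n| / |n| = |-432| / √18144 ≈ 3.207.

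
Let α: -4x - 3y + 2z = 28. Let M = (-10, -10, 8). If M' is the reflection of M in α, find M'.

(6, 2, 0)

λ = (n·M − d)/|n|² = (86 − 28)/29 = 2.
Reflection = M − 2λn = (-10, -10, 8) − 4·(-4, -3, 2) = (6, 2, 0).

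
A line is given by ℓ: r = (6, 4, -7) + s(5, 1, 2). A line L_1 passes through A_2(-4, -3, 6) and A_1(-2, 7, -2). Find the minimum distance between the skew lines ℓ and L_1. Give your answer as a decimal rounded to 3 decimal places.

8.409

A direction vector for L_1 is A_1 − A_2 = (2, 10, -8).
Common perpendicular direction n = (5, 1, 2) × (2, 10, -8) = (-28, 44, 48).
With w = (-4, -3, 6) − (6, 4, -7) = (-10, -7, 13), w · n = 596.
Distance = |w · n| / |n| = |596| / √5024 ≈ 8.409.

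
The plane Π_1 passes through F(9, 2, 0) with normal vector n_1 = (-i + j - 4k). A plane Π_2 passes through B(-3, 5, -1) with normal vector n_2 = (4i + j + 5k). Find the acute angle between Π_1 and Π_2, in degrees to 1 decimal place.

33.2

Π_1: n_1·r = n_1·F gives -x + y - 4z = -7.
Π_2: n_2·r = n_2·B gives 4x + y + 5z = -12.
cos θ = |n₁·n₂| / (|n₁||n₂|) = |-23| / (√18 · √42).
θ = arccos(0.83650) ≈ 33.2°.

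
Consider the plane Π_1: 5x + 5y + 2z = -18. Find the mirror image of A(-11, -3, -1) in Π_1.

λ = (n·A − d)/|n|² = (-72 − (-18))/54 = -1.
Reflection = A − 2λn = (-11, -3, -1) − (-2)·(5, 5, 2) = (-1, 7, 3).

(-1, 7, 3)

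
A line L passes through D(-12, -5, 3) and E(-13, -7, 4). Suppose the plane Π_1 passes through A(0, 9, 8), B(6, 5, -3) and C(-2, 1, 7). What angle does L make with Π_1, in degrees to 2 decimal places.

A direction vector for L is E − D = (-1, -2, 1).
AB = (6, -4, -11), AC = (-2, -8, -1); a normal to Π_1 is AB × AC = (-84, 28, -56).
Using A: Π_1 has equation -84x + 28y - 56z = -196.
sin θ = |n·v| / (|n||v|) = |-28| / (√10976 · √6) = 0.10911.
θ ≈ 6.26°.

6.26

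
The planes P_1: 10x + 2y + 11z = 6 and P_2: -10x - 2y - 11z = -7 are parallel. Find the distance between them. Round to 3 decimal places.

0.067

Rescale P_2 by 1/(-1): 10x + 2y + 11z = 7. Then distance = |6 − 7| / √225 ≈ 0.067.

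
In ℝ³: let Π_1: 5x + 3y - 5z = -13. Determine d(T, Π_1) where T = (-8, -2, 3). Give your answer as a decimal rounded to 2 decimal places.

6.25

n·T − d = (5)·(-8) + (3)·(-2) + (-5)·(3) − (-13) = -48; |n| = √59.
Distance = |-48| / √59 = 48/√59 ≈ 6.25.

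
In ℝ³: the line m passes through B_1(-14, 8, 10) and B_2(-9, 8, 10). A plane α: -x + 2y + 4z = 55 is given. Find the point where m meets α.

A direction vector for m is B_2 − B_1 = (5, 0, 0).
Substitute r = (-14, 8, 10) + t(5, 0, 0) into the plane: 70 + (-5)t = 55, so t = 3.
Intersection: (-14, 8, 10) + 3·(5, 0, 0) = (1, 8, 10).

(1, 8, 10)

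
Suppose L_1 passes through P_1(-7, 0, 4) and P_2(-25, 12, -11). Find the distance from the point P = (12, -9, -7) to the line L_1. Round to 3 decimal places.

A direction vector for L_1 is P_2 − P_1 = (-18, 12, -15).
Taking (-7, 0, 4) on L_1 with direction v = (-18, 12, -15): w = P − (-7, 0, 4) = (19, -9, -11), and w × v = (267, 483, 66).
Distance = |w × v| / |v| = √308934 / √693 ≈ 21.114.

21.114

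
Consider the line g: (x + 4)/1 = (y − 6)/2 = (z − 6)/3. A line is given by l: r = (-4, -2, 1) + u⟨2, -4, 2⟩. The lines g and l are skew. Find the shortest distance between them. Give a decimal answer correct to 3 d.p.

0.436

g has direction (1, 2, 3) through (-4, 6, 6).
Common perpendicular direction n = (1, 2, 3) × (2, -4, 2) = (16, 4, -8).
With w = (-4, -2, 1) − (-4, 6, 6) = (0, -8, -5), w · n = 8.
Distance = |w · n| / |n| = |8| / √336 ≈ 0.436.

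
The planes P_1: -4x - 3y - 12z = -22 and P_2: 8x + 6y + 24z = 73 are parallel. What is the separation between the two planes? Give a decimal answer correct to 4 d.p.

Rescale P_2 by 1/(-2): -4x - 3y - 12z = -73/2. Then distance = |-22 − (-73/2)| / √169 ≈ 1.1154.

1.1154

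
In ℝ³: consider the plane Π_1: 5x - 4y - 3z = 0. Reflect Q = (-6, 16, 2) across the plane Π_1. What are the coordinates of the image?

λ = (n·Q − d)/|n|² = (-100 − 0)/50 = -2.
Reflection = Q − 2λn = (-6, 16, 2) − (-4)·(5, -4, -3) = (14, 0, -10).

(14, 0, -10)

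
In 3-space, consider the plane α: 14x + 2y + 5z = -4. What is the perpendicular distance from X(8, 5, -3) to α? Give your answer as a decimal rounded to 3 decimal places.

n·X − d = (14)·(8) + (2)·(5) + (5)·(-3) − (-4) = 111; |n| = √225.
Distance = |111| / √225 = 111/√225 ≈ 7.400.

7.400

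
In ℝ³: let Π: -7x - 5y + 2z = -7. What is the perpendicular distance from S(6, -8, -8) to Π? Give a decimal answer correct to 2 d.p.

1.25

n·S − d = (-7)·(6) + (-5)·(-8) + (2)·(-8) − (-7) = -11; |n| = √78.
Distance = |-11| / √78 = 11/√78 ≈ 1.25.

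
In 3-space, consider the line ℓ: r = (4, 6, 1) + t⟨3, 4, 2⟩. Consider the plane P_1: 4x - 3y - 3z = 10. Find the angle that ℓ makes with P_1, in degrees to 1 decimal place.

sin θ = |n·v| / (|n||v|) = |-6| / (√34 · √29) = 0.19108.
θ ≈ 11.0°.

11.0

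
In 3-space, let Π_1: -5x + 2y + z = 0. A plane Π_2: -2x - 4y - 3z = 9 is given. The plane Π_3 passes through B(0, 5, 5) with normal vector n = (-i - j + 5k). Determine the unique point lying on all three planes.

(-1, -4, 3)

Π_3: n·r = n·B gives -x - y + 5z = 20.
Solving the 3×3 linear system -5x + 2y + z = 0, -2x - 4y - 3z = 9, -x - y + 5z = 20 (e.g. by elimination or Cramer's rule, determinant = 139) gives (-1, -4, 3).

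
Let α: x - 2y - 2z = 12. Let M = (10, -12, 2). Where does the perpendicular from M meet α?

(8, -8, 6)

Foot = M − λn with λ = (n·M − d)/|n|² = (30 − 12)/9 = 2.
Foot = (10, -12, 2) − 2·(1, -2, -2) = (8, -8, 6).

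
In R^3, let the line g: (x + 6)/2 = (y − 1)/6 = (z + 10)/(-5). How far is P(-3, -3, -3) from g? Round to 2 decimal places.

5.55

g has direction (2, 6, -5) through (-6, 1, -10).
Taking (-6, 1, -10) on g with direction v = (2, 6, -5): w = P − (-6, 1, -10) = (3, -4, 7), and w × v = (-22, 29, 26).
Distance = |w × v| / |v| = √2001 / √65 ≈ 5.55.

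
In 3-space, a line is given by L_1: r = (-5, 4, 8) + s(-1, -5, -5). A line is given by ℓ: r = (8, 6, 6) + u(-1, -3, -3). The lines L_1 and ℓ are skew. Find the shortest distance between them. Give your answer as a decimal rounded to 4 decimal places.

Common perpendicular direction n = (-1, -5, -5) × (-1, -3, -3) = (0, 2, -2).
With w = (8, 6, 6) − (-5, 4, 8) = (13, 2, -2), w · n = 8.
Distance = |w · n| / |n| = |8| / √8 ≈ 2.8284.

2.8284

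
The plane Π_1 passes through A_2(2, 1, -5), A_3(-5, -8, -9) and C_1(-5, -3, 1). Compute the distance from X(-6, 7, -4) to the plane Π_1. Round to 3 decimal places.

A_2A_3 = (-7, -9, -4), A_2C_1 = (-7, -4, 6); a normal to Π_1 is A_2A_3 × A_2C_1 = (-70, 70, -35).
Using A_2: Π_1 has equation -70x + 70y - 35z = 105.
n·X − d = (-70)·(-6) + (70)·(7) + (-35)·(-4) − 105 = 945; |n| = √11025.
Distance = |945| / √11025 = 945/√11025 ≈ 9.000.

9.000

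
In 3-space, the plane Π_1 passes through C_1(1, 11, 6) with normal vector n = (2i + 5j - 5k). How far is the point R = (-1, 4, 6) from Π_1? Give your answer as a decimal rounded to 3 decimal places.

5.307

Π_1: n·r = n·C_1 gives 2x + 5y - 5z = 27.
n·R − d = (2)·(-1) + (5)·(4) + (-5)·(6) − 27 = -39; |n| = √54.
Distance = |-39| / √54 = 39/√54 ≈ 5.307.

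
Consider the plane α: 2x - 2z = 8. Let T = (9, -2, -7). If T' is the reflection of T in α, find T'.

λ = (n·T − d)/|n|² = (32 − 8)/8 = 3.
Reflection = T − 2λn = (9, -2, -7) − 6·(2, 0, -2) = (-3, -2, 5).

(-3, -2, 5)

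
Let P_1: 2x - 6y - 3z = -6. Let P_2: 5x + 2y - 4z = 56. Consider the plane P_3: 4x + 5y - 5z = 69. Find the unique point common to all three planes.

(6, 5, -4)

Solving the 3×3 linear system 2x - 6y - 3z = -6, 5x + 2y - 4z = 56, 4x + 5y - 5z = 69 (e.g. by elimination or Cramer's rule, determinant = -85) gives (6, 5, -4).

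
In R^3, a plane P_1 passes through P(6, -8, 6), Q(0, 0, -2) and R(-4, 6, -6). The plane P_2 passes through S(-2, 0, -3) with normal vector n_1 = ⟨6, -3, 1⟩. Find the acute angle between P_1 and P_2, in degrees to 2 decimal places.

56.84

PQ = (-6, 8, -8), PR = (-10, 14, -12); a normal to P_1 is PQ × PR = (16, 8, -4).
Using P: P_1 has equation 16x + 8y - 4z = 8.
P_2: n_1·r = n_1·S gives 6x - 3y + z = -15.
cos θ = |n₁·n₂| / (|n₁||n₂|) = |68| / (√336 · √46).
θ = arccos(0.54697) ≈ 56.84°.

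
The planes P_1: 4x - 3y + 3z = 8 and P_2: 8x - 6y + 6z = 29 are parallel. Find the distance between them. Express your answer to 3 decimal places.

1.115

Rescale P_2 by 1/2: 4x - 3y + 3z = 29/2. Then distance = |8 − (29/2)| / √34 ≈ 1.115.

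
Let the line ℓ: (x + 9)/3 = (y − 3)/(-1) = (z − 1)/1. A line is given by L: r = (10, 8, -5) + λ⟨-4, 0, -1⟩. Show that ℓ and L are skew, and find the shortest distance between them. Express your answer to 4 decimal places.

ℓ has direction (3, -1, 1) through (-9, 3, 1).
Common perpendicular direction n = (3, -1, 1) × (-4, 0, -1) = (1, -1, -4).
With w = (10, 8, -5) − (-9, 3, 1) = (19, 5, -6), w · n = 38.
Since n ≠ 0 the lines are not parallel, and w · n = 38 ≠ 0 so they do not intersect; hence they are skew.
Distance = |w · n| / |n| = |38| / √18 ≈ 8.9567.

8.9567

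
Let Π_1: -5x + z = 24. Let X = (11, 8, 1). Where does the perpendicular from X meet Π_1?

Foot = X − λn with λ = (n·X − d)/|n|² = (-54 − 24)/26 = -3.
Foot = (11, 8, 1) − (-3)·(-5, 0, 1) = (-4, 8, 4).

(-4, 8, 4)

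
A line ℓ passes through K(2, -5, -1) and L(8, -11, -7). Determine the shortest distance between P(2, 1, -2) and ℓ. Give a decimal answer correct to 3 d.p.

5.354

A direction vector for ℓ is L − K = (6, -6, -6).
Taking (2, -5, -1) on ℓ with direction v = (6, -6, -6): w = P − (2, -5, -1) = (0, 6, -1), and w × v = (-42, -6, -36).
Distance = |w × v| / |v| = √3096 / √108 ≈ 5.354.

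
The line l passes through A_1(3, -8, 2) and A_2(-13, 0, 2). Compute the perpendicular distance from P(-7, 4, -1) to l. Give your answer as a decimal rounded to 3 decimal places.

A direction vector for l is A_2 − A_1 = (-16, 8, 0).
Taking (3, -8, 2) on l with direction v = (-16, 8, 0): w = P − (3, -8, 2) = (-10, 12, -3), and w × v = (24, 48, 112).
Distance = |w × v| / |v| = √15424 / √320 ≈ 6.943.

6.943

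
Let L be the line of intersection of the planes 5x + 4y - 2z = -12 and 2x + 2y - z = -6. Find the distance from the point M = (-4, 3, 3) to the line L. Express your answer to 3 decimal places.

Direction of L: (5, 4, -2) × (2, 2, -1) = (0, 1, 2).
A point on L: solving the two plane equations with y = -6 gives (0, -6, -6).
Taking (0, -6, -6) on L with direction v = (0, 1, 2): w = M − (0, -6, -6) = (-4, 9, 9), and w × v = (9, 8, -4).
Distance = |w × v| / |v| = √161 / √5 ≈ 5.675.

5.675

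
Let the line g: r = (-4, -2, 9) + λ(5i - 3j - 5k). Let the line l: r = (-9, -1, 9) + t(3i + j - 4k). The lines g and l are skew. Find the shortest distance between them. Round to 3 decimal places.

Common perpendicular direction n = (5, -3, -5) × (3, 1, -4) = (17, 5, 14).
With w = (-9, -1, 9) − (-4, -2, 9) = (-5, 1, 0), w · n = -80.
Distance = |w · n| / |n| = |-80| / √510 ≈ 3.542.

3.542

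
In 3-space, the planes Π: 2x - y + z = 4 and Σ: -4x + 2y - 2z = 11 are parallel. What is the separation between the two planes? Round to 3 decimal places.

3.878

Rescale Σ by 1/(-2): 2x - y + z = -11/2. Then distance = |4 − (-11/2)| / √6 ≈ 3.878.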